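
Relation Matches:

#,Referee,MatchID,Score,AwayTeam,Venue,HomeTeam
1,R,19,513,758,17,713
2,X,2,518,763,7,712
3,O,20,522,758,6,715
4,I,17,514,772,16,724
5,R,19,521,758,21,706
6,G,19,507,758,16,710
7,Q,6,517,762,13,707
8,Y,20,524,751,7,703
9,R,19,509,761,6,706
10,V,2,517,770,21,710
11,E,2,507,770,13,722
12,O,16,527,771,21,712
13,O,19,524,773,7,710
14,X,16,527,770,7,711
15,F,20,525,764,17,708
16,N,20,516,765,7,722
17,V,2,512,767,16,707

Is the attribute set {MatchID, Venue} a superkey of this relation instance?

No

Rows 8 and 16 have the same {MatchID, Venue} value (MatchID=20, Venue=7) but are distinct tuples, so {MatchID, Venue} does not determine every attribute — not a superkey.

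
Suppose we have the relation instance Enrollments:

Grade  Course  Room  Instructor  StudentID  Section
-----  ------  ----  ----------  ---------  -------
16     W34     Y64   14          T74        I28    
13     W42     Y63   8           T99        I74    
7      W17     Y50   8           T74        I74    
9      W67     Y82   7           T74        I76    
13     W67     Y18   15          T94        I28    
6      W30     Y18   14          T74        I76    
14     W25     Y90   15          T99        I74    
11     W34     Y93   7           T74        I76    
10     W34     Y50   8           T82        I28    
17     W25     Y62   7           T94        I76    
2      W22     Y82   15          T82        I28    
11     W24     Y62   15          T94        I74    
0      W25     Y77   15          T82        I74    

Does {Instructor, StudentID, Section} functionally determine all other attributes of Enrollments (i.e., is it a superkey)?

No

Two distinct rows share (Instructor=7, StudentID=T74, Section=I76), so {Instructor, StudentID, Section} does not determine every attribute — not a superkey.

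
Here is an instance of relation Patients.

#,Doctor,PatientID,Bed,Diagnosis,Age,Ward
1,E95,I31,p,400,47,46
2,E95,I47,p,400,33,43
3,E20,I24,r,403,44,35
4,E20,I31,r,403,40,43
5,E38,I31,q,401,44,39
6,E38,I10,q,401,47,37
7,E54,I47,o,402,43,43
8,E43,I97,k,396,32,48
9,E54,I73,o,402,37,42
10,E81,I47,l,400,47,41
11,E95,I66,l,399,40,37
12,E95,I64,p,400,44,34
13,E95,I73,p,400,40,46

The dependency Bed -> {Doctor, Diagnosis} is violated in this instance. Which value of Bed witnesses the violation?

Bed=p: rows 1, 2, 12, 13 → {Doctor,Diagnosis} = (E95, 400), (E95, 400), (E95, 400), (E95, 400) ✓
Bed=r: rows 3, 4 → {Doctor,Diagnosis} = (E20, 403), (E20, 403) ✓
Bed=q: rows 5, 6 → {Doctor,Diagnosis} = (E38, 401), (E38, 401) ✓
Bed=o: rows 7, 9 → {Doctor,Diagnosis} = (E54, 402), (E54, 402) ✓
Bed=k: row 8 → {Doctor,Diagnosis} = (E43, 396) ✓
Bed=l: rows 10, 11 → {Doctor,Diagnosis} takes values {(E81, 400), (E95, 399)} — violation
The only Bed value with inconsistent RHS is Bed=l.

l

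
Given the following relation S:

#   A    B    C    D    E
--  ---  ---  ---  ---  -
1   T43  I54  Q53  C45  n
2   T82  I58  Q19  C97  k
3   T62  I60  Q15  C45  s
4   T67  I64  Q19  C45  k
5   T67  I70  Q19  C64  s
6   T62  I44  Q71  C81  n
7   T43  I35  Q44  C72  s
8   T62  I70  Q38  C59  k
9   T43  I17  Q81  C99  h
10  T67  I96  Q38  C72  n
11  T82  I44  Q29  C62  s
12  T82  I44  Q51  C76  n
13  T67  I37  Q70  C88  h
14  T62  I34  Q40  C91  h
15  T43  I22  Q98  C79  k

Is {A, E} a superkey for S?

Yes

All 15 rows have distinct {A, E} values, so {A, E} → (all attributes) holds and {A, E} is a superkey.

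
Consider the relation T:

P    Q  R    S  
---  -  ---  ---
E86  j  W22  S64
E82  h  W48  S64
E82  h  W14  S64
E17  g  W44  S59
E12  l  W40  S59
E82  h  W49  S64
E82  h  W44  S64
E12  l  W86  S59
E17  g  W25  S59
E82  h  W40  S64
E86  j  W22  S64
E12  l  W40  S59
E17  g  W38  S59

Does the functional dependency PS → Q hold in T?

(P=E86, S=S64): 2 rows → Q = j, j ✓
(P=E82, S=S64): 5 rows → Q = h, h, h, h, h ✓
(P=E17, S=S59): 3 rows → Q = g, g, g ✓
(P=E12, S=S59): 3 rows → Q = l, l, l ✓
Every PS value is associated with a single Q value, so PS → Q holds.

Yes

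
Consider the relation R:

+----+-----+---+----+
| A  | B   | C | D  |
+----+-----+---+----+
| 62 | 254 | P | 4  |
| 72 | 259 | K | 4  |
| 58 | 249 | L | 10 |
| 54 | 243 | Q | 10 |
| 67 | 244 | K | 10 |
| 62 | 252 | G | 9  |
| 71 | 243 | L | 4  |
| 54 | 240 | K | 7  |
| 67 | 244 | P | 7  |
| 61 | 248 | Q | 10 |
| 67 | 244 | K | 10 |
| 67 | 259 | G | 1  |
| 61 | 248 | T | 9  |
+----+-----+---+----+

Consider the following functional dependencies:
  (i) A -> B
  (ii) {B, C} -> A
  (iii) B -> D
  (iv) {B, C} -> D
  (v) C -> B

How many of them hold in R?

2

(i) A -> B: A=62: 2 rows → B takes values {254, 252} — violation; A=54: 2 rows → B takes values {243, 240} — violation; A=67: 4 rows → B takes values {244, 259} — violation — fails.
(ii) {B, C} -> A: every LHS value maps to a single RHS value — holds.
(iii) B -> D: B=259: 2 rows → D takes values {4, 1} — violation; B=243: 2 rows → D takes values {10, 4} — violation; B=244: 3 rows → D takes values {10, 7} — violation; B=248: 2 rows → D takes values {10, 9} — violation — fails.
(iv) {B, C} -> D: every LHS value maps to a single RHS value — holds.
(v) C -> B: C=P: 2 rows → B takes values {254, 244} — violation; C=K: 4 rows → B takes values {259, 244, 240} — violation; C=L: 2 rows → B takes values {249, 243} — violation; C=Q: 2 rows → B takes values {243, 248} — violation; C=G: 2 rows → B takes values {252, 259} — violation — fails.
2 of the 5 dependencies hold.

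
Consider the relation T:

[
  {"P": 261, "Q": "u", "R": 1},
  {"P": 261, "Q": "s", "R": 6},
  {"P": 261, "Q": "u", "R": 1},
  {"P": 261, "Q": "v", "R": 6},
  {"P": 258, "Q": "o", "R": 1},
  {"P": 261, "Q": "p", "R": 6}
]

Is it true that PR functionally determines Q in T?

No

(P=261, R=1): 2 rows → Q = u, u ✓
(P=261, R=6): 3 rows → Q takes values {s, v, p} — violation
(P=258, R=1): 1 row → Q = o ✓
Two rows agree on PR but differ on Q, so PR → Q does not hold.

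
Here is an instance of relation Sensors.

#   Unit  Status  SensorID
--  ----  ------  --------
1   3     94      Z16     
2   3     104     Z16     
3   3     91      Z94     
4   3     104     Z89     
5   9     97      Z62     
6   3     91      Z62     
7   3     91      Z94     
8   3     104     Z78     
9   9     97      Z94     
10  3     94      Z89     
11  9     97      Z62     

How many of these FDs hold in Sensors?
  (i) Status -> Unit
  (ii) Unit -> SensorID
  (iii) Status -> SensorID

1

(i) Status -> Unit: every LHS value maps to a single RHS value — holds.
(ii) Unit -> SensorID: Unit=3: rows 1, 2, 3, 4, 6, 7, 8, 10 → SensorID takes values {Z16, Z94, Z89, Z62, Z78} — violation; Unit=9: rows 5, 9, 11 → SensorID takes values {Z62, Z94} — violation — fails.
(iii) Status -> SensorID: Status=94: rows 1, 10 → SensorID takes values {Z16, Z89} — violation; Status=104: rows 2, 4, 8 → SensorID takes values {Z16, Z89, Z78} — violation; Status=91: rows 3, 6, 7 → SensorID takes values {Z94, Z62} — violation; Status=97: rows 5, 9, 11 → SensorID takes values {Z62, Z94} — violation — fails.
1 of the 3 dependencies holds.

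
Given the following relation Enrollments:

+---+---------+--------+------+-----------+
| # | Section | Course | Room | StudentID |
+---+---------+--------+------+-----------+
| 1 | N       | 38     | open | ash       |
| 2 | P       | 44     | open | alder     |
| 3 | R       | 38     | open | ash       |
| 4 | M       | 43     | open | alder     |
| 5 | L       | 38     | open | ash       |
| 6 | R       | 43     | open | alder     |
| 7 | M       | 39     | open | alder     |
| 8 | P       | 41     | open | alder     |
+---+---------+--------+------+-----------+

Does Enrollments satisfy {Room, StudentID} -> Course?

(Room=open, StudentID=ash): rows 1, 3, 5 → Course = 38, 38, 38 ✓
(Room=open, StudentID=alder): rows 2, 4, 6, 7, 8 → Course takes values {44, 43, 39, 41} — violation
Two rows agree on {Room, StudentID} but differ on Course, so {Room, StudentID} -> Course does not hold.

No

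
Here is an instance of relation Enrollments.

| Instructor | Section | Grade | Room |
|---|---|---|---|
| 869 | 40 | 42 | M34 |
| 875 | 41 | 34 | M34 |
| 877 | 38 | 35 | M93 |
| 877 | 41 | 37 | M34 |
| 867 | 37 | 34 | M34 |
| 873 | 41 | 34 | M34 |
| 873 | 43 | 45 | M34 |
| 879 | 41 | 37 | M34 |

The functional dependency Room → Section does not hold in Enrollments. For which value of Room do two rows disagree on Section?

M34

Room=M34: 7 rows → Section takes values {40, 41, 37, 43} — violation
Room=M93: 1 row → Section = 38 ✓
The only Room value with inconsistent Section is Room=M34.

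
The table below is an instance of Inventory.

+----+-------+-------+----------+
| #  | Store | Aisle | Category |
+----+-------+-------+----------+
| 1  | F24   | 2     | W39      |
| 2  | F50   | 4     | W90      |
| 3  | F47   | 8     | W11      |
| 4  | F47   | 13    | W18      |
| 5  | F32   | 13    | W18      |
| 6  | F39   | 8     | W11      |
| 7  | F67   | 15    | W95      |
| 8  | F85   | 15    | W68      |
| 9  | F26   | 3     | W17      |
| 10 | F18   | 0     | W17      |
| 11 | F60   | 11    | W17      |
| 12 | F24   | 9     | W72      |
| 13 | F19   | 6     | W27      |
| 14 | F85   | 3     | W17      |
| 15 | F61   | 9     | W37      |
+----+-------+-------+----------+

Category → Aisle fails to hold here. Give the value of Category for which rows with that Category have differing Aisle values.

Category=W39: row 1 → Aisle = 2 ✓
Category=W90: row 2 → Aisle = 4 ✓
Category=W11: rows 3, 6 → Aisle = 8, 8 ✓
Category=W18: rows 4, 5 → Aisle = 13, 13 ✓
Category=W95: row 7 → Aisle = 15 ✓
Category=W68: row 8 → Aisle = 15 ✓
Category=W17: rows 9, 10, 11, 14 → Aisle takes values {3, 0, 11} — violation
Category=W72: row 12 → Aisle = 9 ✓
Category=W27: row 13 → Aisle = 6 ✓
Category=W37: row 15 → Aisle = 9 ✓
The only Category value with inconsistent Aisle is Category=W17.

W17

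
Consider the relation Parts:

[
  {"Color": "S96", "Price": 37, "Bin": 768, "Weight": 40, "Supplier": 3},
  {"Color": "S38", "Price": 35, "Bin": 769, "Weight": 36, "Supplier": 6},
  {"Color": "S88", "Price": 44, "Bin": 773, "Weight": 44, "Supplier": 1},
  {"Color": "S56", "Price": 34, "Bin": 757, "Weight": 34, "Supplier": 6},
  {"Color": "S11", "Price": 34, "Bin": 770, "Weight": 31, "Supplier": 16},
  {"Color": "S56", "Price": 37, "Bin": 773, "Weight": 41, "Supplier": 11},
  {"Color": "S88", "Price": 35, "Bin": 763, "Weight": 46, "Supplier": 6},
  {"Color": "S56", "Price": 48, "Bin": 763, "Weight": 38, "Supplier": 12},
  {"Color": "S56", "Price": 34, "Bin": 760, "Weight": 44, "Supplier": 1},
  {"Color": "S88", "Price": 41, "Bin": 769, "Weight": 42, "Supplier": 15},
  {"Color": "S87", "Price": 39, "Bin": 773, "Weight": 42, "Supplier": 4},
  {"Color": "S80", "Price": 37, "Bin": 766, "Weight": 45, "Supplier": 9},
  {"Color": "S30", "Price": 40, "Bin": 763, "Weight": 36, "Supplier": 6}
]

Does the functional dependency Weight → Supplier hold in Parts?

Weight=40: 1 row → Supplier = 3 ✓
Weight=36: 2 rows → Supplier = 6, 6 ✓
Weight=44: 2 rows → Supplier = 1, 1 ✓
Weight=34: 1 row → Supplier = 6 ✓
Weight=31: 1 row → Supplier = 16 ✓
Weight=41: 1 row → Supplier = 11 ✓
Weight=46: 1 row → Supplier = 6 ✓
Weight=38: 1 row → Supplier = 12 ✓
Weight=42: 2 rows → Supplier takes values {15, 4} — violation
Weight=45: 1 row → Supplier = 9 ✓
Two rows agree on Weight but differ on Supplier, so Weight → Supplier does not hold.

No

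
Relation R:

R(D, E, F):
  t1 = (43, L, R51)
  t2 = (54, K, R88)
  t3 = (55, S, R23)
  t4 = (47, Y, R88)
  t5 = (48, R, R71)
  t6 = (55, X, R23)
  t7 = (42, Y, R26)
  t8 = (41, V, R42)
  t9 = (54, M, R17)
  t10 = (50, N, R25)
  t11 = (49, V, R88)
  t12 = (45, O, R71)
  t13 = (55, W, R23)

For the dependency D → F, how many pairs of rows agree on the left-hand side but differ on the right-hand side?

D=54: violating pairs (2,9) — 1 pair.
D=55: all 3 rows agree on F — 0 pairs.

1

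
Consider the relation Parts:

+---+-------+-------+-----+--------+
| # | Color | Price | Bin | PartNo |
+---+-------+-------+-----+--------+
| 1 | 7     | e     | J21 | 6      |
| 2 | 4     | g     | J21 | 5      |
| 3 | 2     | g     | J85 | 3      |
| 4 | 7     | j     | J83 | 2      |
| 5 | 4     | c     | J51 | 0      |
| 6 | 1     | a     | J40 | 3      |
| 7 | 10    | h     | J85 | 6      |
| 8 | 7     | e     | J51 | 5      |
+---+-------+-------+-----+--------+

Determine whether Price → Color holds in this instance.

Price=e: rows 1, 8 → Color = 7, 7 ✓
Price=g: rows 2, 3 → Color takes values {4, 2} — violation
Price=j: row 4 → Color = 7 ✓
Price=c: row 5 → Color = 4 ✓
Price=a: row 6 → Color = 1 ✓
Price=h: row 7 → Color = 10 ✓
Two rows agree on Price but differ on Color, so Price → Color does not hold.

No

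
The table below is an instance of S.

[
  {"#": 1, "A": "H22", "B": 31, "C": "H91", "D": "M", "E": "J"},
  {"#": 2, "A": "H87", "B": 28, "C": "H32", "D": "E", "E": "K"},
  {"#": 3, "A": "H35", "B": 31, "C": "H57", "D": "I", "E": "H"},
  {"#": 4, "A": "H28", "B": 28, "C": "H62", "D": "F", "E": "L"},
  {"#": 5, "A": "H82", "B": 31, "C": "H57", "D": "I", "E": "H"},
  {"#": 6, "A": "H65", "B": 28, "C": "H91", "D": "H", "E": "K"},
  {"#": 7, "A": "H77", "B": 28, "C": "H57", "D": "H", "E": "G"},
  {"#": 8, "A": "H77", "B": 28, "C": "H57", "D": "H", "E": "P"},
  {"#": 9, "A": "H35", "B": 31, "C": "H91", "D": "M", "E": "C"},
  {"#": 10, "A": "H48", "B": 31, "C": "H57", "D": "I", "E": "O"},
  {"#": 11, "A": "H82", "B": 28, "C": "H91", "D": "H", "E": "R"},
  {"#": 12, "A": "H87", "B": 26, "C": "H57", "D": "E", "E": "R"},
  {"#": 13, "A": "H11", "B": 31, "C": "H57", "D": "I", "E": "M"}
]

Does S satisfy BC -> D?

Yes

(B=31, C=H91): rows 1, 9 → D = M, M ✓
(B=28, C=H32): row 2 → D = E ✓
(B=31, C=H57): rows 3, 5, 10, 13 → D = I, I, I, I ✓
(B=28, C=H62): row 4 → D = F ✓
(B=28, C=H91): rows 6, 11 → D = H, H ✓
(B=28, C=H57): rows 7, 8 → D = H, H ✓
(B=26, C=H57): row 12 → D = E ✓
Every BC value is associated with a single D value, so BC -> D holds.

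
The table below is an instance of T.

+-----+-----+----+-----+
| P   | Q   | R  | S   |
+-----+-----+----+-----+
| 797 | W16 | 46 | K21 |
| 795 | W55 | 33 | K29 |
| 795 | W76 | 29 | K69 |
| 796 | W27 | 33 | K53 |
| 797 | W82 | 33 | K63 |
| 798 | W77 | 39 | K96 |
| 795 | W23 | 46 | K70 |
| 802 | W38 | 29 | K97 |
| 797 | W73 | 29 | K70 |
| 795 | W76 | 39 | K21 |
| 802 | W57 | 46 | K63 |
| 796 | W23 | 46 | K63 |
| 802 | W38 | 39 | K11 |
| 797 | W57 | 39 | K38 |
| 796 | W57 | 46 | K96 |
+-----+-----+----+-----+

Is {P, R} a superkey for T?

No

Two distinct rows share (P=796, R=46), so {P, R} does not determine every attribute — not a superkey.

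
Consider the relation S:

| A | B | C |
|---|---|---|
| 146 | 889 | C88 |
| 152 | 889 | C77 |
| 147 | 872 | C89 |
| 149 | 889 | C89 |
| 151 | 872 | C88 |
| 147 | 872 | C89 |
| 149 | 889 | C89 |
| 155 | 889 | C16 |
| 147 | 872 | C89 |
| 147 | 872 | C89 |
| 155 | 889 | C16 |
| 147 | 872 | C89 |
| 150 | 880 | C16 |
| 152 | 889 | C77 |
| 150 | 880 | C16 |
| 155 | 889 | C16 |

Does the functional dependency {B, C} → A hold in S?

(B=889, C=C88): 1 row → A = 146 ✓
(B=889, C=C77): 2 rows → A = 152, 152 ✓
(B=872, C=C89): 5 rows → A = 147, 147, 147, 147, 147 ✓
(B=889, C=C89): 2 rows → A = 149, 149 ✓
(B=872, C=C88): 1 row → A = 151 ✓
(B=889, C=C16): 3 rows → A = 155, 155, 155 ✓
(B=880, C=C16): 2 rows → A = 150, 150 ✓
Every {B, C} value is associated with a single A value, so {B, C} → A holds.

Yes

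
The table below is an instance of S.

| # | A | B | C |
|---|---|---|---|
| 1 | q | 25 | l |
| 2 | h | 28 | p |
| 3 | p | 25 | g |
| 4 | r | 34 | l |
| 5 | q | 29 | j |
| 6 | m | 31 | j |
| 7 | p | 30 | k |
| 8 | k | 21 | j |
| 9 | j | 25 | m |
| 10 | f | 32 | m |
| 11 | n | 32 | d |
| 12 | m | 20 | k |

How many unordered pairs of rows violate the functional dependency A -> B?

A=q: violating pairs (1,5) — 1 pair.
A=p: violating pairs (3,7) — 1 pair.
A=m: violating pairs (6,12) — 1 pair.

3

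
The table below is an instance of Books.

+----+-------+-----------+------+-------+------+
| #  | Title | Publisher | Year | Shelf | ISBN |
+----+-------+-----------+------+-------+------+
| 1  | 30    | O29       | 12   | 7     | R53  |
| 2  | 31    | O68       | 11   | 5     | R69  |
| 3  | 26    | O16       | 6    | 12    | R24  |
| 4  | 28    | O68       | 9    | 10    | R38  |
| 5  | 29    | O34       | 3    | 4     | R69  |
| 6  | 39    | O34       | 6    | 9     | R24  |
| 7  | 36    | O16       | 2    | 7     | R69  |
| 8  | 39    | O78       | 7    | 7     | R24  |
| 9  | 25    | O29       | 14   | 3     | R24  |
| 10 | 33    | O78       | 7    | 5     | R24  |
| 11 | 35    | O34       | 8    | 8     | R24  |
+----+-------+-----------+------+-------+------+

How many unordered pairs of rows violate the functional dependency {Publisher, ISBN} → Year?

1

(Publisher=O34, ISBN=R24): violating pairs (6,11) — 1 pair.
(Publisher=O78, ISBN=R24): all 2 rows agree on Year — 0 pairs.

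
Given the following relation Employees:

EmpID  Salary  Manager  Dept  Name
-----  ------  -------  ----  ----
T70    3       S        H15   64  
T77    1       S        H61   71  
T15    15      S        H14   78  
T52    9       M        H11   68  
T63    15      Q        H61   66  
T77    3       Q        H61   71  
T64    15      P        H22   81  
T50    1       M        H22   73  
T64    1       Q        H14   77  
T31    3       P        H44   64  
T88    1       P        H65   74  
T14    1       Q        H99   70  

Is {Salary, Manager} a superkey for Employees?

No

Two distinct rows share (Salary=1, Manager=Q), so {Salary, Manager} does not determine every attribute — not a superkey.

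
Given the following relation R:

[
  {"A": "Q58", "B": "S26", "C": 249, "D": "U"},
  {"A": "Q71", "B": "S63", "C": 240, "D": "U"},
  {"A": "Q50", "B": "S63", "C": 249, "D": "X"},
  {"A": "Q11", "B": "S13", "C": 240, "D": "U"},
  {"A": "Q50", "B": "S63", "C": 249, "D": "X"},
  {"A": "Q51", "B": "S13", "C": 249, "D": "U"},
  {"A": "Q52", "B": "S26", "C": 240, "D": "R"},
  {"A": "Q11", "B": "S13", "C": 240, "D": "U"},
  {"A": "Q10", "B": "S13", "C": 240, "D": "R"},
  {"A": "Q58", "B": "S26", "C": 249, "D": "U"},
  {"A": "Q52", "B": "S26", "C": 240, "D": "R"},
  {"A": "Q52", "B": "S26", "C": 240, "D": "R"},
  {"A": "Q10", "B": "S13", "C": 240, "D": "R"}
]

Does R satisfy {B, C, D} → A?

Yes

(B=S26, C=249, D=U): 2 rows → A = Q58, Q58 ✓
(B=S63, C=240, D=U): 1 row → A = Q71 ✓
(B=S63, C=249, D=X): 2 rows → A = Q50, Q50 ✓
(B=S13, C=240, D=U): 2 rows → A = Q11, Q11 ✓
(B=S13, C=249, D=U): 1 row → A = Q51 ✓
(B=S26, C=240, D=R): 3 rows → A = Q52, Q52, Q52 ✓
(B=S13, C=240, D=R): 2 rows → A = Q10, Q10 ✓
Every {B, C, D} value is associated with a single A value, so {B, C, D} → A holds.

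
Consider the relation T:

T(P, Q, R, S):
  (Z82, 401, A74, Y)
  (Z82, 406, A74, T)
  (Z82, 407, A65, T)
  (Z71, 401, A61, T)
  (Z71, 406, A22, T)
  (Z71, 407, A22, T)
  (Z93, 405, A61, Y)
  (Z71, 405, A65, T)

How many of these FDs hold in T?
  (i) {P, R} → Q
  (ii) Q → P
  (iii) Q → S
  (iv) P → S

0

(i) {P, R} → Q: (P=Z82, R=A74): 2 rows → Q takes values {401, 406} — violation; (P=Z71, R=A22): 2 rows → Q takes values {406, 407} — violation — fails.
(ii) Q → P: Q=401: 2 rows → P takes values {Z82, Z71} — violation; Q=406: 2 rows → P takes values {Z82, Z71} — violation; Q=407: 2 rows → P takes values {Z82, Z71} — violation; Q=405: 2 rows → P takes values {Z93, Z71} — violation — fails.
(iii) Q → S: Q=401: 2 rows → S takes values {Y, T} — violation; Q=405: 2 rows → S takes values {Y, T} — violation — fails.
(iv) P → S: P=Z82: 3 rows → S takes values {Y, T} — violation — fails.
None of the 4 dependencies hold.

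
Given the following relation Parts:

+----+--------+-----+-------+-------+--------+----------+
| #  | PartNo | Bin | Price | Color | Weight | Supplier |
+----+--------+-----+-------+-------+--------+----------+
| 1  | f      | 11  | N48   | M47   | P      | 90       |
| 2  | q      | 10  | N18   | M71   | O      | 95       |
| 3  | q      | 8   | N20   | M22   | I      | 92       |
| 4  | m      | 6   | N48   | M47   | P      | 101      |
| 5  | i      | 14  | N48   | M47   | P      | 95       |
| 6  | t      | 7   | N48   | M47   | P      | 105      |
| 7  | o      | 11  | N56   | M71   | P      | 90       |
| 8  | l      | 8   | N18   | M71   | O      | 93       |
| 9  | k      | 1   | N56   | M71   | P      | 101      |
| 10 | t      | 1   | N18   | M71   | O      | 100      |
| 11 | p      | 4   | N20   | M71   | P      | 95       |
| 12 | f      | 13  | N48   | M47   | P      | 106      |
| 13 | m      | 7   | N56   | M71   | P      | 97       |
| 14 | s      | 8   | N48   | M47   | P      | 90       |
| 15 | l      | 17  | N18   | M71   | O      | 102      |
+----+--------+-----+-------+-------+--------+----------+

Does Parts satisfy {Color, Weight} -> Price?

No

(Color=M47, Weight=P): rows 1, 4, 5, 6, 12, 14 → Price = N48, N48, N48, N48, N48, N48 ✓
(Color=M71, Weight=O): rows 2, 8, 10, 15 → Price = N18, N18, N18, N18 ✓
(Color=M22, Weight=I): row 3 → Price = N20 ✓
(Color=M71, Weight=P): rows 7, 9, 11, 13 → Price takes values {N56, N20} — violation
Two rows agree on {Color, Weight} but differ on Price, so {Color, Weight} -> Price does not hold.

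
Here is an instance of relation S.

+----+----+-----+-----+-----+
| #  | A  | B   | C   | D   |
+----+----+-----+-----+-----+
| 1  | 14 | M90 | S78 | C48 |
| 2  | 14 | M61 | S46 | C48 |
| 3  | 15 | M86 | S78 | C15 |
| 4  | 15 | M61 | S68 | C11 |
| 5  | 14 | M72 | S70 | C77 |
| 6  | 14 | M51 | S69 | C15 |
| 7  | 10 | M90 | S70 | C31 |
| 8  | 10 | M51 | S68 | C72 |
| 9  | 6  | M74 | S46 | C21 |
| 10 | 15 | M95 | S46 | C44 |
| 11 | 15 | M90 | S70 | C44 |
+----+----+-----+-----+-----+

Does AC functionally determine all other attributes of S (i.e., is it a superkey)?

Yes

All 11 rows have distinct AC values, so AC → (all attributes) holds and AC is a superkey.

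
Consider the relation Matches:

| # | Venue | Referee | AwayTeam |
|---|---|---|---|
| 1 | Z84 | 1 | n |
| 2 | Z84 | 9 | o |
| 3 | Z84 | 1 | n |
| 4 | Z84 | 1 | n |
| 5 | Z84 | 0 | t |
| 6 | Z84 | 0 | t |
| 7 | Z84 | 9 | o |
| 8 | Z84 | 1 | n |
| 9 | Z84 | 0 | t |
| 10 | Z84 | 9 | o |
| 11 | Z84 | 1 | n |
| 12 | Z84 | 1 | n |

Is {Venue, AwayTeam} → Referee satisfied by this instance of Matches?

(Venue=Z84, AwayTeam=n): rows 1, 3, 4, 8, 11, 12 → Referee = 1, 1, 1, 1, 1, 1 ✓
(Venue=Z84, AwayTeam=o): rows 2, 7, 10 → Referee = 9, 9, 9 ✓
(Venue=Z84, AwayTeam=t): rows 5, 6, 9 → Referee = 0, 0, 0 ✓
Every {Venue, AwayTeam} value is associated with a single Referee value, so {Venue, AwayTeam} → Referee holds.

Yes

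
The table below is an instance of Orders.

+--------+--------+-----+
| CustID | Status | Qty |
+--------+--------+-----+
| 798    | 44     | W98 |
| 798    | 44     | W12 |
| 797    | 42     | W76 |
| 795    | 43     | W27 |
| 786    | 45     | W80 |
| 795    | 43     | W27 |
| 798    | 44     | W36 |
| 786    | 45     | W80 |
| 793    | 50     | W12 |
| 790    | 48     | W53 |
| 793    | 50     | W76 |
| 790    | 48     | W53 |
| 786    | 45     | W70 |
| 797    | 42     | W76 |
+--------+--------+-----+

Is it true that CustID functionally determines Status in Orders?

Yes

CustID=798: 3 rows → Status = 44, 44, 44 ✓
CustID=797: 2 rows → Status = 42, 42 ✓
CustID=795: 2 rows → Status = 43, 43 ✓
CustID=786: 3 rows → Status = 45, 45, 45 ✓
CustID=793: 2 rows → Status = 50, 50 ✓
CustID=790: 2 rows → Status = 48, 48 ✓
Every CustID value is associated with a single Status value, so CustID -> Status holds.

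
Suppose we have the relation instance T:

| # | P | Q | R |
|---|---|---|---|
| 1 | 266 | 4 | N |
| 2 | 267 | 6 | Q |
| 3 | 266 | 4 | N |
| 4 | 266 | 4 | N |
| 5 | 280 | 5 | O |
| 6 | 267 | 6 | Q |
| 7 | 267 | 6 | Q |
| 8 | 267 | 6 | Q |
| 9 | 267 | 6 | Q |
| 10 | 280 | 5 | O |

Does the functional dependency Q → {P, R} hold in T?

Yes

Q=4: rows 1, 3, 4 → {P,R} = (266, N), (266, N), (266, N) ✓
Q=6: rows 2, 6, 7, 8, 9 → {P,R} = (267, Q), (267, Q), (267, Q), (267, Q), (267, Q) ✓
Q=5: rows 5, 10 → {P,R} = (280, O), (280, O) ✓
Every Q value is associated with a single {P, R} value, so Q → {P, R} holds.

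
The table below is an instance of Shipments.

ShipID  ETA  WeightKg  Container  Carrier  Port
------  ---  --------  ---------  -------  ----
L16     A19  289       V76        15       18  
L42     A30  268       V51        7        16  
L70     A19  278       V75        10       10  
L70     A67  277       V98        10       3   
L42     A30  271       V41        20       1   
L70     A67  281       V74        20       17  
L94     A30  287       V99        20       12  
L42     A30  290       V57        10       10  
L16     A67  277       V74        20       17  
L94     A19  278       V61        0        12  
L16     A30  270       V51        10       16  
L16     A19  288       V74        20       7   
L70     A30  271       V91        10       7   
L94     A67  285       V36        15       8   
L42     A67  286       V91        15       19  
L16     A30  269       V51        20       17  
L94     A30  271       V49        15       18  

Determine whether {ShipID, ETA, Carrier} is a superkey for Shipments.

Yes

All 17 rows have distinct {ShipID, ETA, Carrier} values, so {ShipID, ETA, Carrier} → (all attributes) holds and {ShipID, ETA, Carrier} is a superkey.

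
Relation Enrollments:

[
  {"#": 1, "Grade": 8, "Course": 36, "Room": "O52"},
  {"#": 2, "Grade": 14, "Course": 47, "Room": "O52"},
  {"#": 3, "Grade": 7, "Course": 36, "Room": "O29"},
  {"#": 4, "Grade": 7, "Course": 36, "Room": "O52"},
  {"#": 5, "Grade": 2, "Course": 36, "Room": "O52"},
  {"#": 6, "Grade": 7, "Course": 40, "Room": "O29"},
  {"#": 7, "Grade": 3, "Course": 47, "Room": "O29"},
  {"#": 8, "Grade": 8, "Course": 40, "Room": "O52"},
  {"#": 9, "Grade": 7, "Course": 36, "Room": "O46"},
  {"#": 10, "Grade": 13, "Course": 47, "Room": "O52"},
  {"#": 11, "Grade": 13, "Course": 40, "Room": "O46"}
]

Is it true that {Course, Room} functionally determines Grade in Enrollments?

(Course=36, Room=O52): rows 1, 4, 5 → Grade takes values {8, 7, 2} — violation
(Course=47, Room=O52): rows 2, 10 → Grade takes values {14, 13} — violation
(Course=36, Room=O29): row 3 → Grade = 7 ✓
(Course=40, Room=O29): row 6 → Grade = 7 ✓
(Course=47, Room=O29): row 7 → Grade = 3 ✓
(Course=40, Room=O52): row 8 → Grade = 8 ✓
(Course=36, Room=O46): row 9 → Grade = 7 ✓
(Course=40, Room=O46): row 11 → Grade = 13 ✓
Two rows agree on {Course, Room} but differ on Grade, so {Course, Room} -> Grade does not hold.

No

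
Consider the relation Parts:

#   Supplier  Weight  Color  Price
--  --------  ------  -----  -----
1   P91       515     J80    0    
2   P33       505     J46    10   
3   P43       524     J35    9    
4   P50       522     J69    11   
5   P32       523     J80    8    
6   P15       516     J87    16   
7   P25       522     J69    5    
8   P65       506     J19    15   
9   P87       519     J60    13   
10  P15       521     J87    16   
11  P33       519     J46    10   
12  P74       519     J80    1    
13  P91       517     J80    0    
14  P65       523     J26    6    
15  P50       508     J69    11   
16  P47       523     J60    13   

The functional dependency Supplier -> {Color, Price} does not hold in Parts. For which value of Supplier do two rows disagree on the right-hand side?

Supplier=P91: rows 1, 13 → {Color,Price} = (J80, 0), (J80, 0) ✓
Supplier=P33: rows 2, 11 → {Color,Price} = (J46, 10), (J46, 10) ✓
Supplier=P43: row 3 → {Color,Price} = (J35, 9) ✓
Supplier=P50: rows 4, 15 → {Color,Price} = (J69, 11), (J69, 11) ✓
Supplier=P32: row 5 → {Color,Price} = (J80, 8) ✓
Supplier=P15: rows 6, 10 → {Color,Price} = (J87, 16), (J87, 16) ✓
Supplier=P25: row 7 → {Color,Price} = (J69, 5) ✓
Supplier=P65: rows 8, 14 → {Color,Price} takes values {(J19, 15), (J26, 6)} — violation
Supplier=P87: row 9 → {Color,Price} = (J60, 13) ✓
Supplier=P74: row 12 → {Color,Price} = (J80, 1) ✓
Supplier=P47: row 16 → {Color,Price} = (J60, 13) ✓
The only Supplier value with inconsistent RHS is Supplier=P65.

P65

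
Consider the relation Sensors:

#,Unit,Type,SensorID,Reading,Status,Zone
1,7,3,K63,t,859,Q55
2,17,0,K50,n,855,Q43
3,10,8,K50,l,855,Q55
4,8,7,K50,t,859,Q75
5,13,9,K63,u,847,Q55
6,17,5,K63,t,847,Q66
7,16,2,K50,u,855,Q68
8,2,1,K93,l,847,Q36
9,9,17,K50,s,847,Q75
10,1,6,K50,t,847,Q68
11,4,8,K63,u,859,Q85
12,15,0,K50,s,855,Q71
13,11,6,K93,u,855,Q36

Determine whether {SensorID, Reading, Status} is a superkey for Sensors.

Yes

All 13 rows have distinct {SensorID, Reading, Status} values, so {SensorID, Reading, Status} → (all attributes) holds and {SensorID, Reading, Status} is a superkey.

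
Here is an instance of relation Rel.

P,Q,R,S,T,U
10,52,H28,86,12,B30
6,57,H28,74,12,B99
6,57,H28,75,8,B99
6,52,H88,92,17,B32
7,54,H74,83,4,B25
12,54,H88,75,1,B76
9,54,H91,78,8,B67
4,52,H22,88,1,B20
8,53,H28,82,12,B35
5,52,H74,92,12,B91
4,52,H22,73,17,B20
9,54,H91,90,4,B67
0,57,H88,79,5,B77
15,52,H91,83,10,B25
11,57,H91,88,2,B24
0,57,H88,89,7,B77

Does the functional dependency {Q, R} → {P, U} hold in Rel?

Yes

(Q=52, R=H28): 1 row → {P,U} = (10, B30) ✓
(Q=57, R=H28): 2 rows → {P,U} = (6, B99), (6, B99) ✓
(Q=52, R=H88): 1 row → {P,U} = (6, B32) ✓
(Q=54, R=H74): 1 row → {P,U} = (7, B25) ✓
(Q=54, R=H88): 1 row → {P,U} = (12, B76) ✓
(Q=54, R=H91): 2 rows → {P,U} = (9, B67), (9, B67) ✓
(Q=52, R=H22): 2 rows → {P,U} = (4, B20), (4, B20) ✓
(Q=53, R=H28): 1 row → {P,U} = (8, B35) ✓
(Q=52, R=H74): 1 row → {P,U} = (5, B91) ✓
(Q=57, R=H88): 2 rows → {P,U} = (0, B77), (0, B77) ✓
(Q=52, R=H91): 1 row → {P,U} = (15, B25) ✓
(Q=57, R=H91): 1 row → {P,U} = (11, B24) ✓
Every {Q, R} value is associated with a single {P, U} value, so {Q, R} → {P, U} holds.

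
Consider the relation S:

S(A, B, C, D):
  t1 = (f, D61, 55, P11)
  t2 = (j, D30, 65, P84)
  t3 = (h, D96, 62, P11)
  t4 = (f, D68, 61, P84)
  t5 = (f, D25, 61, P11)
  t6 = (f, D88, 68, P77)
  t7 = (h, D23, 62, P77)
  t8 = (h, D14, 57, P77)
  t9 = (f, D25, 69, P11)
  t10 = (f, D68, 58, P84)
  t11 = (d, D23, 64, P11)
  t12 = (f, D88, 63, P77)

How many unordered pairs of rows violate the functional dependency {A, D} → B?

3

(A=f, D=P11): violating pairs (1,5), (1,9) — 2 pairs.
(A=f, D=P84): all 2 rows agree on B — 0 pairs.
(A=f, D=P77): all 2 rows agree on B — 0 pairs.
(A=h, D=P77): violating pairs (7,8) — 1 pair.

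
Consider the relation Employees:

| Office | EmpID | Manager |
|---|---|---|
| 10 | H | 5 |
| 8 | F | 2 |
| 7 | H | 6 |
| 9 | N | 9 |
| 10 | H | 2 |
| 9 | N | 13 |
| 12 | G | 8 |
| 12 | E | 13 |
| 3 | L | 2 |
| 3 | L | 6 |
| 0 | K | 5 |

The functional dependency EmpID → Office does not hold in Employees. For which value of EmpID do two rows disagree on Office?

H

EmpID=H: 3 rows → Office takes values {10, 7} — violation
EmpID=F: 1 row → Office = 8 ✓
EmpID=N: 2 rows → Office = 9, 9 ✓
EmpID=G: 1 row → Office = 12 ✓
EmpID=E: 1 row → Office = 12 ✓
EmpID=L: 2 rows → Office = 3, 3 ✓
EmpID=K: 1 row → Office = 0 ✓
The only EmpID value with inconsistent Office is EmpID=H.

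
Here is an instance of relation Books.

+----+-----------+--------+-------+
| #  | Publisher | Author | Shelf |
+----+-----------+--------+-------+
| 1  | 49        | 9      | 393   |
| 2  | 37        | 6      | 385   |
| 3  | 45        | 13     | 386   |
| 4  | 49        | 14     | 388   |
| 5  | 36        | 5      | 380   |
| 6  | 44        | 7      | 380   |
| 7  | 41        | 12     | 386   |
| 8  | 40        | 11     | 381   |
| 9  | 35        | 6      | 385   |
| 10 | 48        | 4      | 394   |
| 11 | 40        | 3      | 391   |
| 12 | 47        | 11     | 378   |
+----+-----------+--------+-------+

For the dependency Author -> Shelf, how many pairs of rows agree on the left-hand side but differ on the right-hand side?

1

Author=6: all 2 rows agree on Shelf — 0 pairs.
Author=11: violating pairs (8,12) — 1 pair.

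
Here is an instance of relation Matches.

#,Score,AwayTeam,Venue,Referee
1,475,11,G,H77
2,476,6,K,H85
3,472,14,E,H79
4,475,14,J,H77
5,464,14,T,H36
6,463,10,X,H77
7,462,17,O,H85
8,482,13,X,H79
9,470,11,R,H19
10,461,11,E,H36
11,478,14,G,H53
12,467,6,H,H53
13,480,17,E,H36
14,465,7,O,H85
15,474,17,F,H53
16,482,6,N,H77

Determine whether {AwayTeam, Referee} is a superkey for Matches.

All 16 rows have distinct {AwayTeam, Referee} values, so {AwayTeam, Referee} → (all attributes) holds and {AwayTeam, Referee} is a superkey.

Yes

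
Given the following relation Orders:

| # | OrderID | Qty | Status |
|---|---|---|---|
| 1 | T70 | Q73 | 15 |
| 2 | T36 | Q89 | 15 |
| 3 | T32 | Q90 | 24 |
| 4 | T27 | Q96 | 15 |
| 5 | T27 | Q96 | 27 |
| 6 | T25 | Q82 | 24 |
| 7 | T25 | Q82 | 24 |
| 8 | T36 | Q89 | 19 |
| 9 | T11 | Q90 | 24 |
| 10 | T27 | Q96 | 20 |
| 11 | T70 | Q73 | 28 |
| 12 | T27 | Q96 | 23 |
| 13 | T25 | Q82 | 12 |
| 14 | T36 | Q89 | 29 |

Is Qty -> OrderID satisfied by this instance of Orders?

Qty=Q73: rows 1, 11 → OrderID = T70, T70 ✓
Qty=Q89: rows 2, 8, 14 → OrderID = T36, T36, T36 ✓
Qty=Q90: rows 3, 9 → OrderID takes values {T32, T11} — violation
Qty=Q96: rows 4, 5, 10, 12 → OrderID = T27, T27, T27, T27 ✓
Qty=Q82: rows 6, 7, 13 → OrderID = T25, T25, T25 ✓
Two rows agree on Qty but differ on OrderID, so Qty -> OrderID does not hold.

No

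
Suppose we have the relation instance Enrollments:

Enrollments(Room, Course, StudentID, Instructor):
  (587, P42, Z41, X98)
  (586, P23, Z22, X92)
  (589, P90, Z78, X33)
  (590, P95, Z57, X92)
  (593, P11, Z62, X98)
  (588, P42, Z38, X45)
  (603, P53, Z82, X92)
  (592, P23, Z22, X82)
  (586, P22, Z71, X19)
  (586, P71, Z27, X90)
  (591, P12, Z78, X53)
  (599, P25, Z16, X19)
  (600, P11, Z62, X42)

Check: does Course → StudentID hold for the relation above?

No

Course=P42: 2 rows → StudentID takes values {Z41, Z38} — violation
Course=P23: 2 rows → StudentID = Z22, Z22 ✓
Course=P90: 1 row → StudentID = Z78 ✓
Course=P95: 1 row → StudentID = Z57 ✓
Course=P11: 2 rows → StudentID = Z62, Z62 ✓
Course=P53: 1 row → StudentID = Z82 ✓
Course=P22: 1 row → StudentID = Z71 ✓
Course=P71: 1 row → StudentID = Z27 ✓
Course=P12: 1 row → StudentID = Z78 ✓
Course=P25: 1 row → StudentID = Z16 ✓
Two rows agree on Course but differ on StudentID, so Course → StudentID does not hold.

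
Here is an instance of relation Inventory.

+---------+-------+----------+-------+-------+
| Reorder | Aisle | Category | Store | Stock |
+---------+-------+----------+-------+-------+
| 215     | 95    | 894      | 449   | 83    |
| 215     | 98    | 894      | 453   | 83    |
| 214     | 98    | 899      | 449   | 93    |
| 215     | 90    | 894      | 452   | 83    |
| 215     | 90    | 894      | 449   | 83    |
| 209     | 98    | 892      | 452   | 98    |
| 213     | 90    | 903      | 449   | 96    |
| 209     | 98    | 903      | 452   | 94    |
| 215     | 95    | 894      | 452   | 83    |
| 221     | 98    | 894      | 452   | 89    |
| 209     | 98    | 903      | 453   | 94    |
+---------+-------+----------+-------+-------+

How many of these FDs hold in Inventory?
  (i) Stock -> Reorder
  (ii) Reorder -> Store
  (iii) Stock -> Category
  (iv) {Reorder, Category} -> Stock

3

(i) Stock -> Reorder: every LHS value maps to a single RHS value — holds.
(ii) Reorder -> Store: Reorder=215: 5 rows → Store takes values {449, 453, 452} — violation; Reorder=209: 3 rows → Store takes values {452, 453} — violation — fails.
(iii) Stock -> Category: every LHS value maps to a single RHS value — holds.
(iv) {Reorder, Category} -> Stock: every LHS value maps to a single RHS value — holds.
3 of the 4 dependencies hold.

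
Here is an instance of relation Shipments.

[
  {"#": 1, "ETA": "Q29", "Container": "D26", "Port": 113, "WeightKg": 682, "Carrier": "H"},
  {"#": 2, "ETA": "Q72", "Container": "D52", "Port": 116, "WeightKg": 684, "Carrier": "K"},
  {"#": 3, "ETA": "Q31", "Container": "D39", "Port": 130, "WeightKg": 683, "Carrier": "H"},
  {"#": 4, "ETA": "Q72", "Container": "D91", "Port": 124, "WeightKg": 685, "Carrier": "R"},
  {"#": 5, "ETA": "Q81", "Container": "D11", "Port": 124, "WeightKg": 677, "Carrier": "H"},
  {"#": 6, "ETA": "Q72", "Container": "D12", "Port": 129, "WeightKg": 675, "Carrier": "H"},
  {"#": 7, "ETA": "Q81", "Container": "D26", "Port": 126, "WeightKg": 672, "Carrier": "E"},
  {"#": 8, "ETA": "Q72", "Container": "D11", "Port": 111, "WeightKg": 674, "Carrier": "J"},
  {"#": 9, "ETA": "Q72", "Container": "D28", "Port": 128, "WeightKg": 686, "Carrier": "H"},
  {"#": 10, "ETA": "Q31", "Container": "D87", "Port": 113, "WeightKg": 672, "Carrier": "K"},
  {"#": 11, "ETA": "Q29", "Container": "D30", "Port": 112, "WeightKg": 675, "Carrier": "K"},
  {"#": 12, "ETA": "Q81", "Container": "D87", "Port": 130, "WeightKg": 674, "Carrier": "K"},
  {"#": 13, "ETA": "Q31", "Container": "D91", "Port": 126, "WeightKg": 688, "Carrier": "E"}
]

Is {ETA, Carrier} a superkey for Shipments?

Rows 6 and 9 have the same {ETA, Carrier} value (ETA=Q72, Carrier=H) but are distinct tuples, so {ETA, Carrier} does not determine every attribute — not a superkey.

No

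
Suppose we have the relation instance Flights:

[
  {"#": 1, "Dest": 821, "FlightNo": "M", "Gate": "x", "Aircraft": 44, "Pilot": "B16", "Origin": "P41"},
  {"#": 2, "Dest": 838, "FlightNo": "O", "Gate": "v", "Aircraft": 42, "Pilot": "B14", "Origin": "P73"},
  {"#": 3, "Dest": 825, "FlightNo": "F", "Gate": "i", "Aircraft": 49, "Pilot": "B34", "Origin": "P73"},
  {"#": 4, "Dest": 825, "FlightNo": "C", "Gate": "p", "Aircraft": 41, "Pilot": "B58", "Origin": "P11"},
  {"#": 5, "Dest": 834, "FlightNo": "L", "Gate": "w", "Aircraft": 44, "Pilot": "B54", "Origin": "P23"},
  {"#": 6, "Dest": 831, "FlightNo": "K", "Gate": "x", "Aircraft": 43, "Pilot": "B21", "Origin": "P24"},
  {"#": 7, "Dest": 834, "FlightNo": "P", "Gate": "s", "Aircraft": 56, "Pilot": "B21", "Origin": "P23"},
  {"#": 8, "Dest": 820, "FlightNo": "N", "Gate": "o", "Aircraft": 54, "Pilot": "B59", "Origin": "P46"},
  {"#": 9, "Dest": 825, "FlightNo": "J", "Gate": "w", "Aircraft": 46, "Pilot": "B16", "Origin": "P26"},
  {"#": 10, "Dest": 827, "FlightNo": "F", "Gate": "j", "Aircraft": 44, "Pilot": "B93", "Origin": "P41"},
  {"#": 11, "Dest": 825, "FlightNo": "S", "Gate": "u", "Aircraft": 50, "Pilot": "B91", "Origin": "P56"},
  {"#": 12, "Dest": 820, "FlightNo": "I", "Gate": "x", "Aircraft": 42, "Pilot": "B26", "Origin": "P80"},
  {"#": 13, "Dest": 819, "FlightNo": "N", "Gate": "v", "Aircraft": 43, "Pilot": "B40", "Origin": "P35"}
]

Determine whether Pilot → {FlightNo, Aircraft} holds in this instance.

Pilot=B16: rows 1, 9 → {FlightNo,Aircraft} takes values {(M, 44), (J, 46)} — violation
Pilot=B14: row 2 → {FlightNo,Aircraft} = (O, 42) ✓
Pilot=B34: row 3 → {FlightNo,Aircraft} = (F, 49) ✓
Pilot=B58: row 4 → {FlightNo,Aircraft} = (C, 41) ✓
Pilot=B54: row 5 → {FlightNo,Aircraft} = (L, 44) ✓
Pilot=B21: rows 6, 7 → {FlightNo,Aircraft} takes values {(K, 43), (P, 56)} — violation
Pilot=B59: row 8 → {FlightNo,Aircraft} = (N, 54) ✓
Pilot=B93: row 10 → {FlightNo,Aircraft} = (F, 44) ✓
Pilot=B91: row 11 → {FlightNo,Aircraft} = (S, 50) ✓
Pilot=B26: row 12 → {FlightNo,Aircraft} = (I, 42) ✓
Pilot=B40: row 13 → {FlightNo,Aircraft} = (N, 43) ✓
Two rows agree on Pilot but differ on {FlightNo, Aircraft}, so Pilot → {FlightNo, Aircraft} does not hold.

No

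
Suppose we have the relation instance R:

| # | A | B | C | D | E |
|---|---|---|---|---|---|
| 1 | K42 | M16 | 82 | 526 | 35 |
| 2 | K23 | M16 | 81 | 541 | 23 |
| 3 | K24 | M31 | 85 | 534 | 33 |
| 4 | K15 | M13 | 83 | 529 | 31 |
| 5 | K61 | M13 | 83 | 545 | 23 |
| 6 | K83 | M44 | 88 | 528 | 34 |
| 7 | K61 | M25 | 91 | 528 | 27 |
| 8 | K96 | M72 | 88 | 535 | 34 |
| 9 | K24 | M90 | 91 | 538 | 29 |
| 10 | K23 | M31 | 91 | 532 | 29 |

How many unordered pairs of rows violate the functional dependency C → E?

3

C=83: violating pairs (4,5) — 1 pair.
C=88: all 2 rows agree on E — 0 pairs.
C=91: violating pairs (7,9), (7,10) — 2 pairs.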